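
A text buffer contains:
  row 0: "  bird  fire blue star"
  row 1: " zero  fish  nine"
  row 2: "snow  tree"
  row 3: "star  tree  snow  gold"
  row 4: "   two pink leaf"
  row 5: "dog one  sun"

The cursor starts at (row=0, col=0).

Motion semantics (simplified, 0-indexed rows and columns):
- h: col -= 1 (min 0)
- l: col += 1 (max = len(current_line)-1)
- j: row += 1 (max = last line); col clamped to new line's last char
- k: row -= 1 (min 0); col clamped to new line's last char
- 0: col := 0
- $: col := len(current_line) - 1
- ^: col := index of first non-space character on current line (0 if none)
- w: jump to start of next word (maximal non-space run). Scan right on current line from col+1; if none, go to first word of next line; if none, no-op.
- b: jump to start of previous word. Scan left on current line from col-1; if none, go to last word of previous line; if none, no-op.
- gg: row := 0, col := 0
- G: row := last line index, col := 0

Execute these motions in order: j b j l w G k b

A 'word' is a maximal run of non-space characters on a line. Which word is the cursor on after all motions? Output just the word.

Answer: gold

Derivation:
After 1 (j): row=1 col=0 char='_'
After 2 (b): row=0 col=18 char='s'
After 3 (j): row=1 col=16 char='e'
After 4 (l): row=1 col=16 char='e'
After 5 (w): row=2 col=0 char='s'
After 6 (G): row=5 col=0 char='d'
After 7 (k): row=4 col=0 char='_'
After 8 (b): row=3 col=18 char='g'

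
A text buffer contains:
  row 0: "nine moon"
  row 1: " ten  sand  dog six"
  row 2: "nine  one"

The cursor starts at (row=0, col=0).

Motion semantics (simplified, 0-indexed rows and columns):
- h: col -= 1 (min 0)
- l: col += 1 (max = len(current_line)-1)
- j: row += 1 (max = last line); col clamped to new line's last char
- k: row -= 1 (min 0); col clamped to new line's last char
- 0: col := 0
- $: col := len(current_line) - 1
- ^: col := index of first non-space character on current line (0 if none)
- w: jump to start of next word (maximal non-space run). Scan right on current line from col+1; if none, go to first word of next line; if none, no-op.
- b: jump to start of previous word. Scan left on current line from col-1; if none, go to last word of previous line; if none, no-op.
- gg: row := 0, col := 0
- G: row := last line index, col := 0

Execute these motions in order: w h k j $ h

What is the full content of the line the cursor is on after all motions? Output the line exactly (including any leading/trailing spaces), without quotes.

After 1 (w): row=0 col=5 char='m'
After 2 (h): row=0 col=4 char='_'
After 3 (k): row=0 col=4 char='_'
After 4 (j): row=1 col=4 char='_'
After 5 ($): row=1 col=18 char='x'
After 6 (h): row=1 col=17 char='i'

Answer:  ten  sand  dog six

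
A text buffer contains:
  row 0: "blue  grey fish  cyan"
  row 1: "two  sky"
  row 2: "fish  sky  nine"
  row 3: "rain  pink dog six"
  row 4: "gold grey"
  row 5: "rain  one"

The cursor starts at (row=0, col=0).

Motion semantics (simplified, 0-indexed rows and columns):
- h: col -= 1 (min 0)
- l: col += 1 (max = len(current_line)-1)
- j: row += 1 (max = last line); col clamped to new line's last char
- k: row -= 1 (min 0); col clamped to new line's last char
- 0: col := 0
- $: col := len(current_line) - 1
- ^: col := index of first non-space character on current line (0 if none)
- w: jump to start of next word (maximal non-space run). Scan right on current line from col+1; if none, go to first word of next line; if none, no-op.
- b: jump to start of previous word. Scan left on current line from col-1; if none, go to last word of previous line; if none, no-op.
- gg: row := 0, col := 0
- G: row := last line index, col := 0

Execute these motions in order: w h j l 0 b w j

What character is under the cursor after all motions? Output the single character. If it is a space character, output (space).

Answer: f

Derivation:
After 1 (w): row=0 col=6 char='g'
After 2 (h): row=0 col=5 char='_'
After 3 (j): row=1 col=5 char='s'
After 4 (l): row=1 col=6 char='k'
After 5 (0): row=1 col=0 char='t'
After 6 (b): row=0 col=17 char='c'
After 7 (w): row=1 col=0 char='t'
After 8 (j): row=2 col=0 char='f'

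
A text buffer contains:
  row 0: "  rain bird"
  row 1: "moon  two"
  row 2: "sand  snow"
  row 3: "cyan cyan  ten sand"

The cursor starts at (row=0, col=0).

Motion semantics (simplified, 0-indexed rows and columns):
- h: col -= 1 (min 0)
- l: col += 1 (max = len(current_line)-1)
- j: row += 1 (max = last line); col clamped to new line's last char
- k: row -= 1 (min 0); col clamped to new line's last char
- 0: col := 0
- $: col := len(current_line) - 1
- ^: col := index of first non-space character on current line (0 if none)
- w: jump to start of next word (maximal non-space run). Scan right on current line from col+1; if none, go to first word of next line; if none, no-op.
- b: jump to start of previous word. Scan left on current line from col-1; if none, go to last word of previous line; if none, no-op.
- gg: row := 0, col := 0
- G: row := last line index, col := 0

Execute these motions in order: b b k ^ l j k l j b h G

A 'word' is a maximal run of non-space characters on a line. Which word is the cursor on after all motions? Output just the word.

After 1 (b): row=0 col=0 char='_'
After 2 (b): row=0 col=0 char='_'
After 3 (k): row=0 col=0 char='_'
After 4 (^): row=0 col=2 char='r'
After 5 (l): row=0 col=3 char='a'
After 6 (j): row=1 col=3 char='n'
After 7 (k): row=0 col=3 char='a'
After 8 (l): row=0 col=4 char='i'
After 9 (j): row=1 col=4 char='_'
After 10 (b): row=1 col=0 char='m'
After 11 (h): row=1 col=0 char='m'
After 12 (G): row=3 col=0 char='c'

Answer: cyan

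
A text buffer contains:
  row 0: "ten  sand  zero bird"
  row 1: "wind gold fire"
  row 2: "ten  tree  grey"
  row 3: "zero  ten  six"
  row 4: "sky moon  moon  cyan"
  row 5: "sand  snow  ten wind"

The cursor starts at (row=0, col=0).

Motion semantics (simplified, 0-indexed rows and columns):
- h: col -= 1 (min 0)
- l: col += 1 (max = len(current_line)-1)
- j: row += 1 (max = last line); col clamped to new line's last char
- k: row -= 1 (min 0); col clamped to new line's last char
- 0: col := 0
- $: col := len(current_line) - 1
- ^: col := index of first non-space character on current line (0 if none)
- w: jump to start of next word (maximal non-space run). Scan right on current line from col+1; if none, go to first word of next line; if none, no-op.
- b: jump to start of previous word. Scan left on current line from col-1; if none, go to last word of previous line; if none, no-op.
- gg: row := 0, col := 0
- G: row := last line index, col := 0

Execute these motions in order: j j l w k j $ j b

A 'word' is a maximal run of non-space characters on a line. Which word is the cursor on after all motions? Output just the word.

After 1 (j): row=1 col=0 char='w'
After 2 (j): row=2 col=0 char='t'
After 3 (l): row=2 col=1 char='e'
After 4 (w): row=2 col=5 char='t'
After 5 (k): row=1 col=5 char='g'
After 6 (j): row=2 col=5 char='t'
After 7 ($): row=2 col=14 char='y'
After 8 (j): row=3 col=13 char='x'
After 9 (b): row=3 col=11 char='s'

Answer: six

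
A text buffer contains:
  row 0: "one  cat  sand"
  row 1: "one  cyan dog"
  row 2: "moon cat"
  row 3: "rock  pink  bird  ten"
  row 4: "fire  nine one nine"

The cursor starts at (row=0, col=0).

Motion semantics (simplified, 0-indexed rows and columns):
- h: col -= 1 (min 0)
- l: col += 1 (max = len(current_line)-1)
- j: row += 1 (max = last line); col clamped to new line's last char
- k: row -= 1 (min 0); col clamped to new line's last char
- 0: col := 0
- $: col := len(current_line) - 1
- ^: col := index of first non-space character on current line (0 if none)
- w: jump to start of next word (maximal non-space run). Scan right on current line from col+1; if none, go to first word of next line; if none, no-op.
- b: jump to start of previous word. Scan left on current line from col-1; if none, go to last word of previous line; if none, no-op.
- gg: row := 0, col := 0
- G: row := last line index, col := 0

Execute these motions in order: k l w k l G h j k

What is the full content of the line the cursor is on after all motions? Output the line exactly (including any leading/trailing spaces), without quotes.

After 1 (k): row=0 col=0 char='o'
After 2 (l): row=0 col=1 char='n'
After 3 (w): row=0 col=5 char='c'
After 4 (k): row=0 col=5 char='c'
After 5 (l): row=0 col=6 char='a'
After 6 (G): row=4 col=0 char='f'
After 7 (h): row=4 col=0 char='f'
After 8 (j): row=4 col=0 char='f'
After 9 (k): row=3 col=0 char='r'

Answer: rock  pink  bird  ten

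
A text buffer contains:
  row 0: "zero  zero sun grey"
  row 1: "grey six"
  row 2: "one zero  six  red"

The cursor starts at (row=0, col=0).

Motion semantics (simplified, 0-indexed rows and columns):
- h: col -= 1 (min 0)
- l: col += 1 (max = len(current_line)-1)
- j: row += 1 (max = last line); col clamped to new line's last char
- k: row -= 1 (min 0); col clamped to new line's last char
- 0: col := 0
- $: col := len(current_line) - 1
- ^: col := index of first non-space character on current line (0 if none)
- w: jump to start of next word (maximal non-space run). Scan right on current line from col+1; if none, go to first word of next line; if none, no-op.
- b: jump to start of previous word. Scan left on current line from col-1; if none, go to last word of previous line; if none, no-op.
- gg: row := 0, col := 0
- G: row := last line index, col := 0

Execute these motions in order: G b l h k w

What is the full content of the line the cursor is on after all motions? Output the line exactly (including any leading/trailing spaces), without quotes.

After 1 (G): row=2 col=0 char='o'
After 2 (b): row=1 col=5 char='s'
After 3 (l): row=1 col=6 char='i'
After 4 (h): row=1 col=5 char='s'
After 5 (k): row=0 col=5 char='_'
After 6 (w): row=0 col=6 char='z'

Answer: zero  zero sun grey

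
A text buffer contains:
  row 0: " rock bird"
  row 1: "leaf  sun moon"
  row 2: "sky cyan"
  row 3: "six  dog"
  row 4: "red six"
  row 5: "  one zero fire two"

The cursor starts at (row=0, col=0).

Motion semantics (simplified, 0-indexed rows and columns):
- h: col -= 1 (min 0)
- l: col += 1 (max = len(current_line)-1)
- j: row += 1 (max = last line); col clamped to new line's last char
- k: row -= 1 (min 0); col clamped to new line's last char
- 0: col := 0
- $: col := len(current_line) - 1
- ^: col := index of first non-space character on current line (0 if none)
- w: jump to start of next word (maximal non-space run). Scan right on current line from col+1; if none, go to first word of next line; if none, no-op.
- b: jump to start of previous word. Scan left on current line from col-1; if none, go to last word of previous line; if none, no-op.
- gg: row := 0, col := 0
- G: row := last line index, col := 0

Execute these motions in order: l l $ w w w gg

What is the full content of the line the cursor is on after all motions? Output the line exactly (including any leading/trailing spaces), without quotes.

Answer:  rock bird

Derivation:
After 1 (l): row=0 col=1 char='r'
After 2 (l): row=0 col=2 char='o'
After 3 ($): row=0 col=9 char='d'
After 4 (w): row=1 col=0 char='l'
After 5 (w): row=1 col=6 char='s'
After 6 (w): row=1 col=10 char='m'
After 7 (gg): row=0 col=0 char='_'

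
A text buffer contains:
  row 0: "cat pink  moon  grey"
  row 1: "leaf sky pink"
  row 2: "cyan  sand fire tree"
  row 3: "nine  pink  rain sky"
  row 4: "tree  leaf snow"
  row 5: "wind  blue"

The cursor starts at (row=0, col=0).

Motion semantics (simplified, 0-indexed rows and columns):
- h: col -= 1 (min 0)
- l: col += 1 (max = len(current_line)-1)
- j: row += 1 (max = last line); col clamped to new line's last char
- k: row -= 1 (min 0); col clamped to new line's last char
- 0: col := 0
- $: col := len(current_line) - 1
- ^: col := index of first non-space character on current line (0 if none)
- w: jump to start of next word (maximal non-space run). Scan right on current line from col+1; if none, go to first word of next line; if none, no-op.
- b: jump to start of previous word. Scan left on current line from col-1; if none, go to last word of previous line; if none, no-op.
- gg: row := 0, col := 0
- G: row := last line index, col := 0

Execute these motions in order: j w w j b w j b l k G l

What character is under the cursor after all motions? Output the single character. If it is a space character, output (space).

Answer: i

Derivation:
After 1 (j): row=1 col=0 char='l'
After 2 (w): row=1 col=5 char='s'
After 3 (w): row=1 col=9 char='p'
After 4 (j): row=2 col=9 char='d'
After 5 (b): row=2 col=6 char='s'
After 6 (w): row=2 col=11 char='f'
After 7 (j): row=3 col=11 char='_'
After 8 (b): row=3 col=6 char='p'
After 9 (l): row=3 col=7 char='i'
After 10 (k): row=2 col=7 char='a'
After 11 (G): row=5 col=0 char='w'
After 12 (l): row=5 col=1 char='i'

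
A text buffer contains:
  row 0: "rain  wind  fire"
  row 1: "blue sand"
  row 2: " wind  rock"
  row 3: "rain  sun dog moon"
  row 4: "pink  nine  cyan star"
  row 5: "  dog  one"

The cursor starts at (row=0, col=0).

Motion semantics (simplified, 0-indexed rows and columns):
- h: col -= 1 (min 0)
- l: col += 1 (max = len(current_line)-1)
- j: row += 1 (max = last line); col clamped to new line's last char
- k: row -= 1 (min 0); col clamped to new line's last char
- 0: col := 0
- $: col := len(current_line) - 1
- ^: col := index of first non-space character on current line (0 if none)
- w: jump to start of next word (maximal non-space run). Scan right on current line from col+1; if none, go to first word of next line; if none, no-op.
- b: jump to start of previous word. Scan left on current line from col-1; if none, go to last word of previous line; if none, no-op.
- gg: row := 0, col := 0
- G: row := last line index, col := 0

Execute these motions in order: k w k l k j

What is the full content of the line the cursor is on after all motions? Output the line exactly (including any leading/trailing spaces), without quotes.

After 1 (k): row=0 col=0 char='r'
After 2 (w): row=0 col=6 char='w'
After 3 (k): row=0 col=6 char='w'
After 4 (l): row=0 col=7 char='i'
After 5 (k): row=0 col=7 char='i'
After 6 (j): row=1 col=7 char='n'

Answer: blue sand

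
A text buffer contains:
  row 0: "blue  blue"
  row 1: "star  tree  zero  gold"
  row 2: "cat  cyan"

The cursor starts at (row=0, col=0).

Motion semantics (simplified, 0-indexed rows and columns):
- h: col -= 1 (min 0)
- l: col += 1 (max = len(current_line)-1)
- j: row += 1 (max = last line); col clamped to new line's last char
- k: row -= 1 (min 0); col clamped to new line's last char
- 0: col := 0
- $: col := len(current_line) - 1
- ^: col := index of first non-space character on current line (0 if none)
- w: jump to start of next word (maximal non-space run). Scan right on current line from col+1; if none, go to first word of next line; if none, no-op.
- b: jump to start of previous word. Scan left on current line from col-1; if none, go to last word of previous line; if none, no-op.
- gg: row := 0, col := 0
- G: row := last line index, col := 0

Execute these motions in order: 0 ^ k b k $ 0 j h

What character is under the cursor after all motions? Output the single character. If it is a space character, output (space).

Answer: s

Derivation:
After 1 (0): row=0 col=0 char='b'
After 2 (^): row=0 col=0 char='b'
After 3 (k): row=0 col=0 char='b'
After 4 (b): row=0 col=0 char='b'
After 5 (k): row=0 col=0 char='b'
After 6 ($): row=0 col=9 char='e'
After 7 (0): row=0 col=0 char='b'
After 8 (j): row=1 col=0 char='s'
After 9 (h): row=1 col=0 char='s'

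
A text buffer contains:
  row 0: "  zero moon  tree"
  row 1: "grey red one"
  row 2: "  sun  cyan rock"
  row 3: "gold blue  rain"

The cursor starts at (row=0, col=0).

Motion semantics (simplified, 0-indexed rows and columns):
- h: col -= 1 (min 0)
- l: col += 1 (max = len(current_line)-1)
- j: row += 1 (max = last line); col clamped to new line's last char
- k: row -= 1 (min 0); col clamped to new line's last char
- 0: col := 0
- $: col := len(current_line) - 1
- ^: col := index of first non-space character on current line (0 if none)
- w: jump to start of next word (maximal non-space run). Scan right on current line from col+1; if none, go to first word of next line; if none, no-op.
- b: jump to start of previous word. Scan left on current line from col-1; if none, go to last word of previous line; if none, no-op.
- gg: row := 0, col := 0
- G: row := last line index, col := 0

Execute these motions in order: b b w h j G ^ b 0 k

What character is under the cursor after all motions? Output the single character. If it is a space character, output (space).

Answer: g

Derivation:
After 1 (b): row=0 col=0 char='_'
After 2 (b): row=0 col=0 char='_'
After 3 (w): row=0 col=2 char='z'
After 4 (h): row=0 col=1 char='_'
After 5 (j): row=1 col=1 char='r'
After 6 (G): row=3 col=0 char='g'
After 7 (^): row=3 col=0 char='g'
After 8 (b): row=2 col=12 char='r'
After 9 (0): row=2 col=0 char='_'
After 10 (k): row=1 col=0 char='g'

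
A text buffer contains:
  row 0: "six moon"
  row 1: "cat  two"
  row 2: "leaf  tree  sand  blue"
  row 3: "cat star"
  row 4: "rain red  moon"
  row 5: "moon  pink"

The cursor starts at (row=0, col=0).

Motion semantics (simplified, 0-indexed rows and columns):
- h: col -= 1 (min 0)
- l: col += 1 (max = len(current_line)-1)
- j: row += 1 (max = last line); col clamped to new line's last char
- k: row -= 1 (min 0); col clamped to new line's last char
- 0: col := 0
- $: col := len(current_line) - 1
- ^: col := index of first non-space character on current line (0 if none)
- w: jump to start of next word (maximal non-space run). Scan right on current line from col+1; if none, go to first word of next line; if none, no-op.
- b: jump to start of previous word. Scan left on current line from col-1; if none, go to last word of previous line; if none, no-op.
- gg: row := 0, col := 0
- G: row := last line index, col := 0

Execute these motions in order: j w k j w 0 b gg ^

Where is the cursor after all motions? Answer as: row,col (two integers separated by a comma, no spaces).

After 1 (j): row=1 col=0 char='c'
After 2 (w): row=1 col=5 char='t'
After 3 (k): row=0 col=5 char='o'
After 4 (j): row=1 col=5 char='t'
After 5 (w): row=2 col=0 char='l'
After 6 (0): row=2 col=0 char='l'
After 7 (b): row=1 col=5 char='t'
After 8 (gg): row=0 col=0 char='s'
After 9 (^): row=0 col=0 char='s'

Answer: 0,0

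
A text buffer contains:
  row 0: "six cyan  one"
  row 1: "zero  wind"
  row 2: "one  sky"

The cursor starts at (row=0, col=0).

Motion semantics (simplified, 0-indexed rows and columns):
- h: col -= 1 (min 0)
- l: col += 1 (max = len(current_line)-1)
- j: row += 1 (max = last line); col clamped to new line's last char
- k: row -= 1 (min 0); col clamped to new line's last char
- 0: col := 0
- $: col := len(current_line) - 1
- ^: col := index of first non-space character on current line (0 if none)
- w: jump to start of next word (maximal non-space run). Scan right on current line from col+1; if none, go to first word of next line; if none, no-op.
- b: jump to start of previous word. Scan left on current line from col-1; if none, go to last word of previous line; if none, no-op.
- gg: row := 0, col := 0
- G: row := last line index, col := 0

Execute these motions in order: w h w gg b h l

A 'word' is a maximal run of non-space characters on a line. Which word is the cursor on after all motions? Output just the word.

Answer: six

Derivation:
After 1 (w): row=0 col=4 char='c'
After 2 (h): row=0 col=3 char='_'
After 3 (w): row=0 col=4 char='c'
After 4 (gg): row=0 col=0 char='s'
After 5 (b): row=0 col=0 char='s'
After 6 (h): row=0 col=0 char='s'
After 7 (l): row=0 col=1 char='i'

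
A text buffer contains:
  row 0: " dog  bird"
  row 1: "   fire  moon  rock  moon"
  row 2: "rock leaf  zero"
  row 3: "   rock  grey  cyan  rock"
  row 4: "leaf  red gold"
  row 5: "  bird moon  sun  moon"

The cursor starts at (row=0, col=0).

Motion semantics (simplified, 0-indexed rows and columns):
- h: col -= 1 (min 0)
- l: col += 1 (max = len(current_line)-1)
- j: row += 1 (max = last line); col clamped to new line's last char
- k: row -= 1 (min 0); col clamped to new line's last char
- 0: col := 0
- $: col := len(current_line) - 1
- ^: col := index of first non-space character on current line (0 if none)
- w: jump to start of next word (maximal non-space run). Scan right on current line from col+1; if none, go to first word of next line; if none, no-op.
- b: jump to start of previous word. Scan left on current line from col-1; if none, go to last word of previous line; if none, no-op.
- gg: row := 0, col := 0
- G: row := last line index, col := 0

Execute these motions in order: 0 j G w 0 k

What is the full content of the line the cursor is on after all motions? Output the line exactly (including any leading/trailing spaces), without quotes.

Answer: leaf  red gold

Derivation:
After 1 (0): row=0 col=0 char='_'
After 2 (j): row=1 col=0 char='_'
After 3 (G): row=5 col=0 char='_'
After 4 (w): row=5 col=2 char='b'
After 5 (0): row=5 col=0 char='_'
After 6 (k): row=4 col=0 char='l'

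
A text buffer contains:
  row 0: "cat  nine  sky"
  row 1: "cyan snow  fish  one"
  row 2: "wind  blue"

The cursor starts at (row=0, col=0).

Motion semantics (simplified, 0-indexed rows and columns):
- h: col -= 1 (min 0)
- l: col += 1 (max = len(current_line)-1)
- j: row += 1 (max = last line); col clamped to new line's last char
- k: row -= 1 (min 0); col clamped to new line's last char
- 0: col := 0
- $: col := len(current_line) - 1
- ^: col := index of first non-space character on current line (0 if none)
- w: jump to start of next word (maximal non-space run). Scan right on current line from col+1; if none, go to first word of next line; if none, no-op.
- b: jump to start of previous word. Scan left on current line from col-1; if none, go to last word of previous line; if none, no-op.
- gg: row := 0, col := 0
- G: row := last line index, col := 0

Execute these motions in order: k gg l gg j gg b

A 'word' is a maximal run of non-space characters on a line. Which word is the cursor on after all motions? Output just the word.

After 1 (k): row=0 col=0 char='c'
After 2 (gg): row=0 col=0 char='c'
After 3 (l): row=0 col=1 char='a'
After 4 (gg): row=0 col=0 char='c'
After 5 (j): row=1 col=0 char='c'
After 6 (gg): row=0 col=0 char='c'
After 7 (b): row=0 col=0 char='c'

Answer: cat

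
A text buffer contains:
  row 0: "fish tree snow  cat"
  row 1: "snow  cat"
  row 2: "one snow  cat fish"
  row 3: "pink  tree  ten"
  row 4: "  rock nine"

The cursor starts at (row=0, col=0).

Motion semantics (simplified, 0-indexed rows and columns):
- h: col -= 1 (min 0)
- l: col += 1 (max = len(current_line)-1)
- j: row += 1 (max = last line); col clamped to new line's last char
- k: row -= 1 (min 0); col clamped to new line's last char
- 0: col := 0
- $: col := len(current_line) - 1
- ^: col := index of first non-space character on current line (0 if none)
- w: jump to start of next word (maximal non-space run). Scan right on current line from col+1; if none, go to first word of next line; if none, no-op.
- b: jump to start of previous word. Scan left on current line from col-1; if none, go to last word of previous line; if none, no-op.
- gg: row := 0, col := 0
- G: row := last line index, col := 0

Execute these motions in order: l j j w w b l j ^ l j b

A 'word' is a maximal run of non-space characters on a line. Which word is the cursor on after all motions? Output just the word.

Answer: ten

Derivation:
After 1 (l): row=0 col=1 char='i'
After 2 (j): row=1 col=1 char='n'
After 3 (j): row=2 col=1 char='n'
After 4 (w): row=2 col=4 char='s'
After 5 (w): row=2 col=10 char='c'
After 6 (b): row=2 col=4 char='s'
After 7 (l): row=2 col=5 char='n'
After 8 (j): row=3 col=5 char='_'
After 9 (^): row=3 col=0 char='p'
After 10 (l): row=3 col=1 char='i'
After 11 (j): row=4 col=1 char='_'
After 12 (b): row=3 col=12 char='t'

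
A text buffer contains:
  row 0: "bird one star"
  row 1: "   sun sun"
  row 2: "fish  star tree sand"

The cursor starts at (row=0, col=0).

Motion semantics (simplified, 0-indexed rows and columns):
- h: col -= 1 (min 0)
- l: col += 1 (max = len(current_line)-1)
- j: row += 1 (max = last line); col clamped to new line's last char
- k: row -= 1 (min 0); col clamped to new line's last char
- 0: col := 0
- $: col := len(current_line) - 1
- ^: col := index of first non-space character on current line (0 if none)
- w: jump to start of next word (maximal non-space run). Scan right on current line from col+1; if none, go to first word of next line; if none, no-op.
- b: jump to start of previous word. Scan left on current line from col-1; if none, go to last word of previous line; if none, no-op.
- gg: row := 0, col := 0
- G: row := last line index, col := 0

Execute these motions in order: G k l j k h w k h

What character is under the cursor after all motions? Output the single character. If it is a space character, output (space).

Answer: r

Derivation:
After 1 (G): row=2 col=0 char='f'
After 2 (k): row=1 col=0 char='_'
After 3 (l): row=1 col=1 char='_'
After 4 (j): row=2 col=1 char='i'
After 5 (k): row=1 col=1 char='_'
After 6 (h): row=1 col=0 char='_'
After 7 (w): row=1 col=3 char='s'
After 8 (k): row=0 col=3 char='d'
After 9 (h): row=0 col=2 char='r'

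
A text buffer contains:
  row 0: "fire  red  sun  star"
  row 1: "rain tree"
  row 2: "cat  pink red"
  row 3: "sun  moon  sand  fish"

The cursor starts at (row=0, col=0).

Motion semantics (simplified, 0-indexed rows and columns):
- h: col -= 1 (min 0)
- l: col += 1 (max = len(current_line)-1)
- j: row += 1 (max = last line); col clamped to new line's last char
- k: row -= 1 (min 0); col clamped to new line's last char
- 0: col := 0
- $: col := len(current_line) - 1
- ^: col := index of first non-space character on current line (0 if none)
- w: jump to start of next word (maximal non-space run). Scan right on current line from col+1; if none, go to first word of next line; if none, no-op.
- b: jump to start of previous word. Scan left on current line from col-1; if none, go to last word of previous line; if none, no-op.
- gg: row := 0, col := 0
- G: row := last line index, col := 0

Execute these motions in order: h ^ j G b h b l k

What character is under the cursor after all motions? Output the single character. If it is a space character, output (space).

After 1 (h): row=0 col=0 char='f'
After 2 (^): row=0 col=0 char='f'
After 3 (j): row=1 col=0 char='r'
After 4 (G): row=3 col=0 char='s'
After 5 (b): row=2 col=10 char='r'
After 6 (h): row=2 col=9 char='_'
After 7 (b): row=2 col=5 char='p'
After 8 (l): row=2 col=6 char='i'
After 9 (k): row=1 col=6 char='r'

Answer: r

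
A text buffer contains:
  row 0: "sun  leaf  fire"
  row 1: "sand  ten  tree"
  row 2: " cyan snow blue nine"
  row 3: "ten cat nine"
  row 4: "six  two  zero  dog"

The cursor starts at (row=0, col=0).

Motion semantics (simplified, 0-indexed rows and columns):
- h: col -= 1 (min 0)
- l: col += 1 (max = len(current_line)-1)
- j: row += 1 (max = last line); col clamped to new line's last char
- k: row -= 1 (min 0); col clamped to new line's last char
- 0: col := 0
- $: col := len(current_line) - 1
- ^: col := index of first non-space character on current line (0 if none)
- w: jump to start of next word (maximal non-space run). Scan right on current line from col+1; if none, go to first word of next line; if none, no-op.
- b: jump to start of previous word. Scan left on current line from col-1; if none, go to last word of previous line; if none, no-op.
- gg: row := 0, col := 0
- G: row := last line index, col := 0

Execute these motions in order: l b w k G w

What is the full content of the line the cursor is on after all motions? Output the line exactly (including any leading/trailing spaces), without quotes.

After 1 (l): row=0 col=1 char='u'
After 2 (b): row=0 col=0 char='s'
After 3 (w): row=0 col=5 char='l'
After 4 (k): row=0 col=5 char='l'
After 5 (G): row=4 col=0 char='s'
After 6 (w): row=4 col=5 char='t'

Answer: six  two  zero  dog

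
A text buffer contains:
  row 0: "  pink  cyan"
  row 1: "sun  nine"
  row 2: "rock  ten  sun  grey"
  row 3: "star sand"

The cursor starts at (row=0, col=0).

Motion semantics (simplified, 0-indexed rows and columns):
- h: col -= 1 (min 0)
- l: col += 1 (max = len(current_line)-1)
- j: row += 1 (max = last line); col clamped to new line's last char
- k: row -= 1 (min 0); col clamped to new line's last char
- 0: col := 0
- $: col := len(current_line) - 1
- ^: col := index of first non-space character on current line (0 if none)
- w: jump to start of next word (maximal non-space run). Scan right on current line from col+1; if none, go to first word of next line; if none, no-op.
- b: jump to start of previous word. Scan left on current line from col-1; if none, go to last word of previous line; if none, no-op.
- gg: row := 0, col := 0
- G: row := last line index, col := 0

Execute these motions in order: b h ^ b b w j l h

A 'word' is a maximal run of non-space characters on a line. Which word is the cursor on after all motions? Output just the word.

After 1 (b): row=0 col=0 char='_'
After 2 (h): row=0 col=0 char='_'
After 3 (^): row=0 col=2 char='p'
After 4 (b): row=0 col=2 char='p'
After 5 (b): row=0 col=2 char='p'
After 6 (w): row=0 col=8 char='c'
After 7 (j): row=1 col=8 char='e'
After 8 (l): row=1 col=8 char='e'
After 9 (h): row=1 col=7 char='n'

Answer: nine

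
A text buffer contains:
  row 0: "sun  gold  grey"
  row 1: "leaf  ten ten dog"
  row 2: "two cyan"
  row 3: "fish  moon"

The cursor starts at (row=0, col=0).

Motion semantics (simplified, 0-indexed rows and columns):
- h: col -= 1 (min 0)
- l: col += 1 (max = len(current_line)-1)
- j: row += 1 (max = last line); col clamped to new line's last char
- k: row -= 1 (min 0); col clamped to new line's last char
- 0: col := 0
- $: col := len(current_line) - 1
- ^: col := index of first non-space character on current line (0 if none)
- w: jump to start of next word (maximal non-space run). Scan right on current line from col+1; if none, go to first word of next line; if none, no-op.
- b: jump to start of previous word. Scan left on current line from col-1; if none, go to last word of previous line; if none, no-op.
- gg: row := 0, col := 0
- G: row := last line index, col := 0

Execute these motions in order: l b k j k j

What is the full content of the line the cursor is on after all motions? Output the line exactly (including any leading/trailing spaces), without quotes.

After 1 (l): row=0 col=1 char='u'
After 2 (b): row=0 col=0 char='s'
After 3 (k): row=0 col=0 char='s'
After 4 (j): row=1 col=0 char='l'
After 5 (k): row=0 col=0 char='s'
After 6 (j): row=1 col=0 char='l'

Answer: leaf  ten ten dog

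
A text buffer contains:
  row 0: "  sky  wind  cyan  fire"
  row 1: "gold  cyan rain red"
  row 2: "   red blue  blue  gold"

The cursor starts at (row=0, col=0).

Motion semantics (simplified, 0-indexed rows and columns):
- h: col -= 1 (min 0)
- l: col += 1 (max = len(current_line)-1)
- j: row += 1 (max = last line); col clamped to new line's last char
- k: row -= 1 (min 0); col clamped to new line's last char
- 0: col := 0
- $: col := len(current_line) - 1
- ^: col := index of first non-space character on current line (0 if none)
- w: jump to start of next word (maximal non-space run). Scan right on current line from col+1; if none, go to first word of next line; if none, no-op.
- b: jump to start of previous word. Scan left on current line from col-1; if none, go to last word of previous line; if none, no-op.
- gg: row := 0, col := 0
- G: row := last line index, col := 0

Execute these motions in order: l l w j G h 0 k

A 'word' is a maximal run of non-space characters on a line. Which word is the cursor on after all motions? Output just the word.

Answer: gold

Derivation:
After 1 (l): row=0 col=1 char='_'
After 2 (l): row=0 col=2 char='s'
After 3 (w): row=0 col=7 char='w'
After 4 (j): row=1 col=7 char='y'
After 5 (G): row=2 col=0 char='_'
After 6 (h): row=2 col=0 char='_'
After 7 (0): row=2 col=0 char='_'
After 8 (k): row=1 col=0 char='g'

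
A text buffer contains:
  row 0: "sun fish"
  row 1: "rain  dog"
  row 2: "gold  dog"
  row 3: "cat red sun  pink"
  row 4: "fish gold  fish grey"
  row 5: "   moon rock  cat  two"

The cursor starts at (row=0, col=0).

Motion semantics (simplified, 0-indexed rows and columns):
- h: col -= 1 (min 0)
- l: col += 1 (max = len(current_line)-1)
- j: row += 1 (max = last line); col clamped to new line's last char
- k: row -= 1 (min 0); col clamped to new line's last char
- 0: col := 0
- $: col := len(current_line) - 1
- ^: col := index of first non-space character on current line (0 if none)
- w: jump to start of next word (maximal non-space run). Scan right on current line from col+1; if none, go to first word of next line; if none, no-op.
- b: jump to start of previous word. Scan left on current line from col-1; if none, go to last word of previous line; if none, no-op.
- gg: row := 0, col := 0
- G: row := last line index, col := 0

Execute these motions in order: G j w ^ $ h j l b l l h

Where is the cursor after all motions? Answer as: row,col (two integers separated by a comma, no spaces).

After 1 (G): row=5 col=0 char='_'
After 2 (j): row=5 col=0 char='_'
After 3 (w): row=5 col=3 char='m'
After 4 (^): row=5 col=3 char='m'
After 5 ($): row=5 col=21 char='o'
After 6 (h): row=5 col=20 char='w'
After 7 (j): row=5 col=20 char='w'
After 8 (l): row=5 col=21 char='o'
After 9 (b): row=5 col=19 char='t'
After 10 (l): row=5 col=20 char='w'
After 11 (l): row=5 col=21 char='o'
After 12 (h): row=5 col=20 char='w'

Answer: 5,20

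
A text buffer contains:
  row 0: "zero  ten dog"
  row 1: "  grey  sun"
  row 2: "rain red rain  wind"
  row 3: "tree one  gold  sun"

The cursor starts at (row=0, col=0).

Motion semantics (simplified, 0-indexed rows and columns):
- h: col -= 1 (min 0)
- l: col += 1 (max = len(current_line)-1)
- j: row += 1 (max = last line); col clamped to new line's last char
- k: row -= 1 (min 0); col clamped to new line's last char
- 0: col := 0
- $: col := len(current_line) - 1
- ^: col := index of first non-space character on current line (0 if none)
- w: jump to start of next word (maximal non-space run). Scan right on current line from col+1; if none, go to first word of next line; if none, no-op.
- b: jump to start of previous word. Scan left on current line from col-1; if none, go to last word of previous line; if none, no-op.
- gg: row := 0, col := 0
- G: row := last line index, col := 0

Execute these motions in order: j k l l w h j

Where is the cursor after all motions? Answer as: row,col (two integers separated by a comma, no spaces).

Answer: 1,5

Derivation:
After 1 (j): row=1 col=0 char='_'
After 2 (k): row=0 col=0 char='z'
After 3 (l): row=0 col=1 char='e'
After 4 (l): row=0 col=2 char='r'
After 5 (w): row=0 col=6 char='t'
After 6 (h): row=0 col=5 char='_'
After 7 (j): row=1 col=5 char='y'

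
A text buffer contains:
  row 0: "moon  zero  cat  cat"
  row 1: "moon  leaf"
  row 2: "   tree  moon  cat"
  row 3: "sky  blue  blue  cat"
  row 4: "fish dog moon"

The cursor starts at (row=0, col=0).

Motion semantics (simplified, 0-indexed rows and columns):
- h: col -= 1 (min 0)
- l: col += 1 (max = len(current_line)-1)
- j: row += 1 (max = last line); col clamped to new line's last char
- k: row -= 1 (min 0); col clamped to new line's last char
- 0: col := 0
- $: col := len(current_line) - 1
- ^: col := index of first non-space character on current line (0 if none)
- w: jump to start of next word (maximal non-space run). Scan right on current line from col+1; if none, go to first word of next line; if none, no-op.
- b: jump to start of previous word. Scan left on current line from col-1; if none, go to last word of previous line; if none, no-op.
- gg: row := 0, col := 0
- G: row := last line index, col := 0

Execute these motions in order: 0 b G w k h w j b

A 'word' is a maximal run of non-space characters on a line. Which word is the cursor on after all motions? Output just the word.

After 1 (0): row=0 col=0 char='m'
After 2 (b): row=0 col=0 char='m'
After 3 (G): row=4 col=0 char='f'
After 4 (w): row=4 col=5 char='d'
After 5 (k): row=3 col=5 char='b'
After 6 (h): row=3 col=4 char='_'
After 7 (w): row=3 col=5 char='b'
After 8 (j): row=4 col=5 char='d'
After 9 (b): row=4 col=0 char='f'

Answer: fish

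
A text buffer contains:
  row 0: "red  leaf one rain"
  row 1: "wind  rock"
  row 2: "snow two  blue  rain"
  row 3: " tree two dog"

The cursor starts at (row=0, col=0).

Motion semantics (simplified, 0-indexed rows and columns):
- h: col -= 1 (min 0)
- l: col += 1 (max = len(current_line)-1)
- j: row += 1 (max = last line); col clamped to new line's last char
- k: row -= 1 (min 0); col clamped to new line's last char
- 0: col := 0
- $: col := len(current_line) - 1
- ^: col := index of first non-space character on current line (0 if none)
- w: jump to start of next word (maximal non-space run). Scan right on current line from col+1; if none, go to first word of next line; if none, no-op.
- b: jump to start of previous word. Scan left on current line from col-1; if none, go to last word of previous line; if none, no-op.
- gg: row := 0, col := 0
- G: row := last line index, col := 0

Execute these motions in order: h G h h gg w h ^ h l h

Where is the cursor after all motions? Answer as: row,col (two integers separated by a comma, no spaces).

After 1 (h): row=0 col=0 char='r'
After 2 (G): row=3 col=0 char='_'
After 3 (h): row=3 col=0 char='_'
After 4 (h): row=3 col=0 char='_'
After 5 (gg): row=0 col=0 char='r'
After 6 (w): row=0 col=5 char='l'
After 7 (h): row=0 col=4 char='_'
After 8 (^): row=0 col=0 char='r'
After 9 (h): row=0 col=0 char='r'
After 10 (l): row=0 col=1 char='e'
After 11 (h): row=0 col=0 char='r'

Answer: 0,0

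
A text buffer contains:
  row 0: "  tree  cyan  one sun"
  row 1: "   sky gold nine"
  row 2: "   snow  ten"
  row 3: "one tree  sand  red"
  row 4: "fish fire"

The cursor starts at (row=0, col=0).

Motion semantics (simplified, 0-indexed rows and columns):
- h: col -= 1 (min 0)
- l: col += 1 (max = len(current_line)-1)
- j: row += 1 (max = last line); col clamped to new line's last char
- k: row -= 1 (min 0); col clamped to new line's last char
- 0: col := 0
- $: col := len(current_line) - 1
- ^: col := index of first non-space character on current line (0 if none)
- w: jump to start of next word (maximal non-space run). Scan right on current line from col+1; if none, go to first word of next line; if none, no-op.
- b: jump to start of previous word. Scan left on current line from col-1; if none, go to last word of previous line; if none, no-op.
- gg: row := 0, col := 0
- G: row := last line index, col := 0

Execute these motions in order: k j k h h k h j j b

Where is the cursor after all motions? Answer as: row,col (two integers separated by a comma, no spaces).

After 1 (k): row=0 col=0 char='_'
After 2 (j): row=1 col=0 char='_'
After 3 (k): row=0 col=0 char='_'
After 4 (h): row=0 col=0 char='_'
After 5 (h): row=0 col=0 char='_'
After 6 (k): row=0 col=0 char='_'
After 7 (h): row=0 col=0 char='_'
After 8 (j): row=1 col=0 char='_'
After 9 (j): row=2 col=0 char='_'
After 10 (b): row=1 col=12 char='n'

Answer: 1,12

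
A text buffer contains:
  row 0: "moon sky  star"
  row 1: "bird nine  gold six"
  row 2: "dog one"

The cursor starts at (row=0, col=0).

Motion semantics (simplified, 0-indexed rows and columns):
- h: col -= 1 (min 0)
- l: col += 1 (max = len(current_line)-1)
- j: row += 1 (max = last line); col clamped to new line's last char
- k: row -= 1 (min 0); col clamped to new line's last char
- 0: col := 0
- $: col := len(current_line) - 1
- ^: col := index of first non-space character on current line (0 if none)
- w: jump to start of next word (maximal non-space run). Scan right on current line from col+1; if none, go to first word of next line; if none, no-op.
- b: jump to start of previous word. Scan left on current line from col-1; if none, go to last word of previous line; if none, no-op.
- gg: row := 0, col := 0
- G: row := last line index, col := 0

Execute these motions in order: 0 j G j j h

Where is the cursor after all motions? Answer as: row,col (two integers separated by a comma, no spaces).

Answer: 2,0

Derivation:
After 1 (0): row=0 col=0 char='m'
After 2 (j): row=1 col=0 char='b'
After 3 (G): row=2 col=0 char='d'
After 4 (j): row=2 col=0 char='d'
After 5 (j): row=2 col=0 char='d'
After 6 (h): row=2 col=0 char='d'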